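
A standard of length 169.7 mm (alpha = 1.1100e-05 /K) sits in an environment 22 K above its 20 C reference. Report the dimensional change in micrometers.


dL = L * alpha * dT
= 169.7 * 1.1100e-05 * 22
= 0.0414407 mm
dL_um = 0.0414407 * 1000 = 41.4407 um

41.4407


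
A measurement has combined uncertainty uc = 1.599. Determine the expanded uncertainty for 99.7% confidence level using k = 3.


U = k * uc
U = 3 * 1.599
U = 4.7970

4.7970


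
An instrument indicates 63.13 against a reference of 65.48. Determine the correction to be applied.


Correction = standard - reading
= 65.48 - 63.13
= 2.3500

2.3500


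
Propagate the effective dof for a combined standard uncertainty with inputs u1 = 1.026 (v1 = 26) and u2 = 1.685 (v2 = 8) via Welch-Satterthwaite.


uc = sqrt(u1^2 + u2^2) = sqrt(1.026^2 + 1.685^2) = 1.9727902
v_eff = uc^4 / (u1^4/v1 + u2^4/v2)
= 1.9727902^4 / (1.026^4/26 + 1.685^4/8)
= 15.146895 / 1.0502701
v_eff = 14.4219

14.4219


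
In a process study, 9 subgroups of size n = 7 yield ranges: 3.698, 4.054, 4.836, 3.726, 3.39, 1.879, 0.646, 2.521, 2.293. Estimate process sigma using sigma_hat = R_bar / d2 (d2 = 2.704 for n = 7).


R_bar = (3.698 + 4.054 + 4.836 + 3.726 + 3.39 + 1.879 + 0.646 + 2.521 + 2.293) / 9
R_bar = 27.043 / 9 = 3.0047778
sigma_hat = R_bar / d2 = 3.0047778 / 2.704 = 1.1112

1.1112


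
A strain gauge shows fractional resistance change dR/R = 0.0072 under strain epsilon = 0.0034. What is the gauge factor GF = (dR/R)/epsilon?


GF = (dR/R) / epsilon
= 0.0072 / 0.0034
= 2.1176

2.1176


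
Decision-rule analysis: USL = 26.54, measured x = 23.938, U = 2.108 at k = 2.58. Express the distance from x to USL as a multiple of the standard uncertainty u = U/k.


u = U / k = 2.108 / 2.58 = 0.81705426
margin = |USL - x| = |26.54 - 23.938| = 2.602
z = margin / u = 2.602 / 0.81705426
z = 3.1846

3.1846


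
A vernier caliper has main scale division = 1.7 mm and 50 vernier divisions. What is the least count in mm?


LC = MSD / n_div
= 1.7 / 50
= 0.0340

0.0340


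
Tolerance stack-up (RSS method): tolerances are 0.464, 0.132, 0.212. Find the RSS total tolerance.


RSS = sqrt(0.464^2 + 0.132^2 + 0.212^2)
= sqrt(0.277664)
= 0.5269

0.5269


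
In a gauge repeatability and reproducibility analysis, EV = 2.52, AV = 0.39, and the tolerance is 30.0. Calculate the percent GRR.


GRR = sqrt(EV^2 + AV^2) = sqrt(2.52^2 + 0.39^2) = 2.55
%GRR = GRR / tol * 100 = 2.55 / 30.0 * 100
%GRR = 8.5000

8.5000


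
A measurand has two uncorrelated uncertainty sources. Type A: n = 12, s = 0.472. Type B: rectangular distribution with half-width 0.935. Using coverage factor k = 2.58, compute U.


u_A = s / sqrt(n) = 0.472 / sqrt(12) = 0.13625466
u_B = half_width / sqrt(3) = 0.935 / sqrt(3) = 0.5398225
uc = sqrt(u_A^2 + u_B^2) = sqrt(0.13625466^2 + 0.5398225^2) = 0.55675279
U = k * uc = 2.58 * 0.55675279
U = 1.4364

1.4364


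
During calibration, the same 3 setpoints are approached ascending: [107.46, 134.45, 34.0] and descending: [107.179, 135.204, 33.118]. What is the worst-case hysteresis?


|107.46 - 107.179| = 0.2810
|134.45 - 135.204| = 0.7540
|34.0 - 33.118| = 0.8820
hysteresis = max(diffs) = 0.8820

0.8820


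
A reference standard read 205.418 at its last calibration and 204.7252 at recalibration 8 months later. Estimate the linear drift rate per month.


rate = (v2 - v1) / months
= (204.7252 - 205.418) / 8
= -0.6928 / 8
= -0.0866

-0.0866


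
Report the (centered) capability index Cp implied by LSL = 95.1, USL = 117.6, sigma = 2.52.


Cp = (USL - LSL) / (6 * sigma)
= (117.6 - 95.1) / (6 * 2.52)
= 22.5000 / 15.1200
= 1.4881

1.4881


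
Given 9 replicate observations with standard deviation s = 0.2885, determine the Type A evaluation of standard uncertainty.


u_A = s / sqrt(n)
u_A = 0.2885 / sqrt(9)
u_A = 0.2885 / 3
u_A = 0.0962

0.0962


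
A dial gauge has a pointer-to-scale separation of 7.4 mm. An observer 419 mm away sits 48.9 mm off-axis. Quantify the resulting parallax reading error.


error = h * offset / d
= 7.4 * 48.9 / 419
= 0.8636

0.8636


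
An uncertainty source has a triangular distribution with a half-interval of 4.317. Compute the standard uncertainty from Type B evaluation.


u_B = half_width / sqrt(6)
u_B = 4.317 / 2.4494897
u_B = 1.7624

1.7624


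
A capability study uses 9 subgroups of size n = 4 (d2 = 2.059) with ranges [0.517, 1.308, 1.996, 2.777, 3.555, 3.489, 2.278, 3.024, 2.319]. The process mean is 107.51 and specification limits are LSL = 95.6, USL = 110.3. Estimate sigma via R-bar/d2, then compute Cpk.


R_bar = (0.517 + 1.308 + 1.996 + 2.777 + 3.555 + 3.489 + 2.278 + 3.024 + 2.319) / 9 = 2.3625556
sigma = R_bar / d2 = 2.3625556 / 2.059 = 1.1474287
Cp = (USL - LSL)/(6*sigma) = (110.3 - 95.6)/(6*1.1474287) = 2.1352
Cpu = (110.3 - 107.51)/(3*1.1474287) = 0.8105
Cpl = (107.51 - 95.6)/(3*1.1474287) = 3.4599
Cpk = min(Cpu, Cpl) = 0.8105

0.8105


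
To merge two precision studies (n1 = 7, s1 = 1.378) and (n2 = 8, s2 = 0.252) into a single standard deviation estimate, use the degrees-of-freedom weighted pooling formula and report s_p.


s_p = sqrt(((n1-1)*s1^2 + (n2-1)*s2^2) / (n1+n2-2))
numerator = (7-1)*1.378^2 + (8-1)*0.252^2 = 11.393304 + 0.444528 = 11.837832
denominator = 7 + 8 - 2 = 13
s_p^2 = 11.837832 / 13 = 0.91060246
s_p = sqrt(0.91060246) = 0.9543

0.9543


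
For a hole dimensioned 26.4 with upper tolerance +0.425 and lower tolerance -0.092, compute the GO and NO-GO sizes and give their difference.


GO = nominal - lower_tol (smallest hole = maximum material condition)
GO = 26.4 - 0.092 = 26.308
NO-GO = nominal + upper_tol (largest hole = least material condition)
NO-GO = 26.4 + 0.425 = 26.825
spread = NO-GO - GO = 26.825 - 26.308 = 0.5170

0.5170


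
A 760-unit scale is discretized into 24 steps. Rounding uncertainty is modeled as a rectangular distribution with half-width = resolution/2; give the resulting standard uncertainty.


resolution = range / divisions
resolution = 760 / 24 = 31.666667
u_res = resolution / (2*sqrt(3))
u_res = 31.666667 / 3.4641016
u_res = 9.1414

9.1414


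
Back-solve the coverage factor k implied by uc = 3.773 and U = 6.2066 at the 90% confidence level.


k = U / uc
k = 6.2066 / 3.773
k = 1.645

1.645


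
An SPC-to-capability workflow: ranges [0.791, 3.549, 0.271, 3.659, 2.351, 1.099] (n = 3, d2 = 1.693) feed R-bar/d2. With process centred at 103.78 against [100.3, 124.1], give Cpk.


R_bar = (0.791 + 3.549 + 0.271 + 3.659 + 2.351 + 1.099) / 6 = 1.9533333
sigma = R_bar / d2 = 1.9533333 / 1.693 = 1.1537704
Cp = (USL - LSL)/(6*sigma) = (124.1 - 100.3)/(6*1.1537704) = 3.4380
Cpu = (124.1 - 103.78)/(3*1.1537704) = 5.8706
Cpl = (103.78 - 100.3)/(3*1.1537704) = 1.0054
Cpk = min(Cpu, Cpl) = 1.0054

1.0054


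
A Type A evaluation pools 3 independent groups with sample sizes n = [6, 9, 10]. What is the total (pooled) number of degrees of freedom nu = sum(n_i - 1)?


nu = sum_i (n_i - 1)
nu = ((6 - 1) + (9 - 1) + (10 - 1))
nu = 5 + 8 + 9
nu = 22

22


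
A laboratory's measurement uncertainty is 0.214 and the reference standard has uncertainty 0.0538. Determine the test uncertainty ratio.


TUR = u_lab / u_ref
= 0.214 / 0.0538
= 3.9777

3.9777


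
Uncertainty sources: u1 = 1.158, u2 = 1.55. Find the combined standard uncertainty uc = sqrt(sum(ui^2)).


uc = sqrt(1.158^2 + 1.55^2)
uc = sqrt(3.743464)
uc = 1.9348

1.9348


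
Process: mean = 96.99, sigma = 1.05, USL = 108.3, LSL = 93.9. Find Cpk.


Cpu = (USL - mean) / (3*sigma) = (108.3 - 96.99) / (3*1.05) = 3.5905
Cpl = (mean - LSL) / (3*sigma) = (96.99 - 93.9) / (3*1.05) = 0.9810
Cpk = min(Cpu, Cpl) = 0.9810

0.9810


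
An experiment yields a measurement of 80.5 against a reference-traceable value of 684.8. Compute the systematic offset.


Systematic error = measured - true
= 80.5 - 684.8
= -604.3000

-604.3000


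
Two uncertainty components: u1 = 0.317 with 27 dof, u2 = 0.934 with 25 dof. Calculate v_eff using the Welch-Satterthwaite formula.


uc = sqrt(u1^2 + u2^2) = sqrt(0.317^2 + 0.934^2) = 0.98632905
v_eff = uc^4 / (u1^4/v1 + u2^4/v2)
= 0.98632905^4 / (0.317^4/27 + 0.934^4/25)
= 0.94642738 / 0.030814201
v_eff = 30.7140

30.7140


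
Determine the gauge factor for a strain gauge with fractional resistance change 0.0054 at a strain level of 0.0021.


GF = (dR/R) / epsilon
= 0.0054 / 0.0021
= 2.5714

2.5714


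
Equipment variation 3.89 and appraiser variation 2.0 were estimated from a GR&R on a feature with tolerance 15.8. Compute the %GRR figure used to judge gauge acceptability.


GRR = sqrt(EV^2 + AV^2) = sqrt(3.89^2 + 2.0^2) = 4.3740256
%GRR = GRR / tol * 100 = 4.3740256 / 15.8 * 100
%GRR = 27.6837

27.6837


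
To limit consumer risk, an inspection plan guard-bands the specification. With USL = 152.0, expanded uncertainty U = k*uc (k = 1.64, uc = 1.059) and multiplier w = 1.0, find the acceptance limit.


U = k * uc = 1.64 * 1.059 = 1.73676
guard band g = w * U = 1.0 * 1.73676 = 1.73676
AL = USL - g = 152.0 - 1.73676
AL = 150.2632

150.2632


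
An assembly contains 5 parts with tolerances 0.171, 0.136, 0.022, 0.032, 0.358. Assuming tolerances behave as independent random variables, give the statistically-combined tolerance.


RSS = sqrt(0.171^2 + 0.136^2 + 0.022^2 + 0.032^2 + 0.358^2)
= sqrt(0.177409)
= 0.4212

0.4212


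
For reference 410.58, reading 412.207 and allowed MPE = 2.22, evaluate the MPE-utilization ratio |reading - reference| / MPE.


e = indication - reference = 412.207 - 410.58 = 1.6270
|e| = 1.6270
ratio = |e| / MPE = 1.6270 / 2.22
ratio = 0.7329

0.7329


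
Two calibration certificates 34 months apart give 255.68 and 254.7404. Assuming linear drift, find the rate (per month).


rate = (v2 - v1) / months
= (254.7404 - 255.68) / 34
= -0.9396 / 34
= -0.0276

-0.0276


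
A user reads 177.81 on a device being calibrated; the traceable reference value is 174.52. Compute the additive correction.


Correction = standard - reading
= 174.52 - 177.81
= -3.2900

-3.2900


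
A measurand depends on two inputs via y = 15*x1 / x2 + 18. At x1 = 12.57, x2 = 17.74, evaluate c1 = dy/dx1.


y = 15*x1 / x2 + 18
dy/dx1 = 15/x2
Evaluate at x2 = 17.74: c1 = 15 / 17.74
c1 = 0.8455

0.8455


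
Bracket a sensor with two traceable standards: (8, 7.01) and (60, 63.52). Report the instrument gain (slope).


slope = (y2 - y1) / (x2 - x1)
= (63.52 - 7.01) / (60 - 8)
= 56.5100 / 52
= 1.0867

1.0867


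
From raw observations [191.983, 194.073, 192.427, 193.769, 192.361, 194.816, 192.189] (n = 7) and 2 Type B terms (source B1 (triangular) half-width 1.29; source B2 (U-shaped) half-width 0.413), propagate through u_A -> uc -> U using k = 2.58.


mean = (191.983 + 194.073 + 192.427 + 193.769 + 192.361 + 194.816 + 192.189) / 7 = 193.0882857
s = sqrt(sum((x - mean)^2)/(n-1)) = 1.1116538
u_A = s / sqrt(n) = 1.1116538 / sqrt(7) = 0.42016564
u_B1 = 1.29 / sqrt(6) = 0.52664029
u_B2 = 0.413 / sqrt(2) = 0.2920351
uc = sqrt(0.42016564^2 + 0.52664029^2 + 0.2920351^2) = 0.73428445
U = k * uc = 2.58 * 0.73428445
U = 1.8945

1.8945


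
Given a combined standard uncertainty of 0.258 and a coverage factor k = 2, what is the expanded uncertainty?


U = k * uc
U = 2 * 0.258
U = 0.5160

0.5160


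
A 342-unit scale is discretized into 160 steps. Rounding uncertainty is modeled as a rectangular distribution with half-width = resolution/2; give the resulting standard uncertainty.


resolution = range / divisions
resolution = 342 / 160 = 2.1375
u_res = resolution / (2*sqrt(3))
u_res = 2.1375 / 3.4641016
u_res = 0.6170

0.6170


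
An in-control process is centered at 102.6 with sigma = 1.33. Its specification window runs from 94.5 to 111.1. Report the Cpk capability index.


Cpu = (USL - mean) / (3*sigma) = (111.1 - 102.6) / (3*1.33) = 2.1303
Cpl = (mean - LSL) / (3*sigma) = (102.6 - 94.5) / (3*1.33) = 2.0301
Cpk = min(Cpu, Cpl) = 2.0301

2.0301


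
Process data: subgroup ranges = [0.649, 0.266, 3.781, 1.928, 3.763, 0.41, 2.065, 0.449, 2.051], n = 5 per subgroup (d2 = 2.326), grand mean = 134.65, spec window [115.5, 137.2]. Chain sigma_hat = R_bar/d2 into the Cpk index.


R_bar = (0.649 + 0.266 + 3.781 + 1.928 + 3.763 + 0.41 + 2.065 + 0.449 + 2.051) / 9 = 1.7068889
sigma = R_bar / d2 = 1.7068889 / 2.326 = 0.73383014
Cp = (USL - LSL)/(6*sigma) = (137.2 - 115.5)/(6*0.73383014) = 4.9285
Cpu = (137.2 - 134.65)/(3*0.73383014) = 1.1583
Cpl = (134.65 - 115.5)/(3*0.73383014) = 8.6987
Cpk = min(Cpu, Cpl) = 1.1583

1.1583


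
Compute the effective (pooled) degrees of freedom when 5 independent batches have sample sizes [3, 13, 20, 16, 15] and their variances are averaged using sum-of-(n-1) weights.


nu = sum_i (n_i - 1)
nu = ((3 - 1) + (13 - 1) + (20 - 1) + (16 - 1) + (15 - 1))
nu = 2 + 12 + 19 + 15 + 14
nu = 62

62


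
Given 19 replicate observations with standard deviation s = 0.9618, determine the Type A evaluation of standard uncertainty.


u_A = s / sqrt(n)
u_A = 0.9618 / sqrt(19)
u_A = 0.9618 / 4.3588989
u_A = 0.2207

0.2207


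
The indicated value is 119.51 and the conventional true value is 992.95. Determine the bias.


Systematic error = measured - true
= 119.51 - 992.95
= -873.4400

-873.4400


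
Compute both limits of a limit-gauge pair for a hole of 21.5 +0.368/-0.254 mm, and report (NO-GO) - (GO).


GO = nominal - lower_tol (smallest hole = maximum material condition)
GO = 21.5 - 0.254 = 21.246
NO-GO = nominal + upper_tol (largest hole = least material condition)
NO-GO = 21.5 + 0.368 = 21.868
spread = NO-GO - GO = 21.868 - 21.246 = 0.6220

0.6220


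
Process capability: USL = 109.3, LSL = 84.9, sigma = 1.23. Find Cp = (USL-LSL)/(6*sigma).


Cp = (USL - LSL) / (6 * sigma)
= (109.3 - 84.9) / (6 * 1.23)
= 24.4000 / 7.3800
= 3.3062

3.3062


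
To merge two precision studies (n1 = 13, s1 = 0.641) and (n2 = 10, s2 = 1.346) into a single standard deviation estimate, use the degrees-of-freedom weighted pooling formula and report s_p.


s_p = sqrt(((n1-1)*s1^2 + (n2-1)*s2^2) / (n1+n2-2))
numerator = (13-1)*0.641^2 + (10-1)*1.346^2 = 4.930572 + 16.305444 = 21.236016
denominator = 13 + 10 - 2 = 21
s_p^2 = 21.236016 / 21 = 1.0112389
s_p = sqrt(1.0112389) = 1.0056

1.0056


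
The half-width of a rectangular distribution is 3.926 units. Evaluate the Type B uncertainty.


u_B = half_width / sqrt(3)
u_B = 3.926 / 1.7320508
u_B = 2.2667

2.2667


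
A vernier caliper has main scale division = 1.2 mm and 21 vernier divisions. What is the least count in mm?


LC = MSD / n_div
= 1.2 / 21
= 0.0571

0.0571


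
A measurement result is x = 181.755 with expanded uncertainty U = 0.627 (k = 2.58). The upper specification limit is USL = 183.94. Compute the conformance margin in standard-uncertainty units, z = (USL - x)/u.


u = U / k = 0.627 / 2.58 = 0.24302326
margin = |USL - x| = |183.94 - 181.755| = 2.185
z = margin / u = 2.185 / 0.24302326
z = 8.9909

8.9909


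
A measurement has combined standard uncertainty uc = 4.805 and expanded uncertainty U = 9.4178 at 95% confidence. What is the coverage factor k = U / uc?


k = U / uc
k = 9.4178 / 4.805
k = 1.96

1.96


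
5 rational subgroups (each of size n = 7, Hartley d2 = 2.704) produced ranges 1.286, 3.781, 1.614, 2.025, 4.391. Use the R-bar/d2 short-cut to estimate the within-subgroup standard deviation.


R_bar = (1.286 + 3.781 + 1.614 + 2.025 + 4.391) / 5
R_bar = 13.097 / 5 = 2.6194
sigma_hat = R_bar / d2 = 2.6194 / 2.704 = 0.9687

0.9687


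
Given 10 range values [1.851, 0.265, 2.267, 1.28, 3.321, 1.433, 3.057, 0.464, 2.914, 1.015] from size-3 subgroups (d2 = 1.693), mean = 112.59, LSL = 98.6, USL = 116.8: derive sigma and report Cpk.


R_bar = (1.851 + 0.265 + 2.267 + 1.28 + 3.321 + 1.433 + 3.057 + 0.464 + 2.914 + 1.015) / 10 = 1.7867
sigma = R_bar / d2 = 1.7867 / 1.693 = 1.0553455
Cp = (USL - LSL)/(6*sigma) = (116.8 - 98.6)/(6*1.0553455) = 2.8743
Cpu = (116.8 - 112.59)/(3*1.0553455) = 1.3297
Cpl = (112.59 - 98.6)/(3*1.0553455) = 4.4188
Cpk = min(Cpu, Cpl) = 1.3297

1.3297


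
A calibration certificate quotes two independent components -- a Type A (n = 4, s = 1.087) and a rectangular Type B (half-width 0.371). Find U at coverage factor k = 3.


u_A = s / sqrt(n) = 1.087 / sqrt(4) = 0.5435
u_B = half_width / sqrt(3) = 0.371 / sqrt(3) = 0.21419695
uc = sqrt(u_A^2 + u_B^2) = sqrt(0.5435^2 + 0.21419695^2) = 0.5841854
U = k * uc = 3 * 0.5841854
U = 1.7526

1.7526


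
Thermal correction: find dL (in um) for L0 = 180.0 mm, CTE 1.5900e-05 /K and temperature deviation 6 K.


dL = L * alpha * dT
= 180.0 * 1.5900e-05 * 6
= 0.0171720 mm
dL_um = 0.0171720 * 1000 = 17.1720 um

17.1720


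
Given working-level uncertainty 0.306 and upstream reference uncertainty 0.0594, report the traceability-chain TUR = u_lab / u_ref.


TUR = u_lab / u_ref
= 0.306 / 0.0594
= 5.1515

5.1515


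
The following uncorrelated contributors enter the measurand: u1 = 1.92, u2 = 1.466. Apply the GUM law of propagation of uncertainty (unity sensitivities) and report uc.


uc = sqrt(1.92^2 + 1.466^2)
uc = sqrt(5.835556)
uc = 2.4157

2.4157


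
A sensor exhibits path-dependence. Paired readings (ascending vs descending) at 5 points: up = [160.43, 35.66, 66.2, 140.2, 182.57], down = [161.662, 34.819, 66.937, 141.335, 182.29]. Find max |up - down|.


|160.43 - 161.662| = 1.2320
|35.66 - 34.819| = 0.8410
|66.2 - 66.937| = 0.7370
|140.2 - 141.335| = 1.1350
|182.57 - 182.29| = 0.2800
hysteresis = max(diffs) = 1.2320

1.2320


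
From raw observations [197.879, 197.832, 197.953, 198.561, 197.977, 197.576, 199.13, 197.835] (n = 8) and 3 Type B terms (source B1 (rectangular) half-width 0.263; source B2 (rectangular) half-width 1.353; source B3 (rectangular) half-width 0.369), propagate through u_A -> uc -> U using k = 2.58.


mean = (197.879 + 197.832 + 197.953 + 198.561 + 197.977 + 197.576 + 199.13 + 197.835) / 8 = 198.092875
s = sqrt(sum((x - mean)^2)/(n-1)) = 0.50358981
u_A = s / sqrt(n) = 0.50358981 / sqrt(8) = 0.17804588
u_B1 = 0.263 / sqrt(3) = 0.15184312
u_B2 = 1.353 / sqrt(3) = 0.78115491
u_B3 = 0.369 / sqrt(3) = 0.21304225
uc = sqrt(0.17804588^2 + 0.15184312^2 + 0.78115491^2 + 0.21304225^2) = 0.84282066
U = k * uc = 2.58 * 0.84282066
U = 2.1745

2.1745


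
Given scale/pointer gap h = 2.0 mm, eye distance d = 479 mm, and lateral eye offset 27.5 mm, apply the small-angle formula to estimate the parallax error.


error = h * offset / d
= 2.0 * 27.5 / 479
= 0.1148

0.1148


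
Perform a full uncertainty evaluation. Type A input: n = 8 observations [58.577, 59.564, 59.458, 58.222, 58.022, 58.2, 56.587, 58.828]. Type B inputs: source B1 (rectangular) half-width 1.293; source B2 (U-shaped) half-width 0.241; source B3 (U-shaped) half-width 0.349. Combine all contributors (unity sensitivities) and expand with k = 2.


mean = (58.577 + 59.564 + 59.458 + 58.222 + 58.022 + 58.2 + 56.587 + 58.828) / 8 = 58.43225
s = sqrt(sum((x - mean)^2)/(n-1)) = 0.93975601
u_A = s / sqrt(n) = 0.93975601 / sqrt(8) = 0.33225392
u_B1 = 1.293 / sqrt(3) = 0.7465139
u_B2 = 0.241 / sqrt(2) = 0.17041273
u_B3 = 0.349 / sqrt(2) = 0.24678027
uc = sqrt(0.33225392^2 + 0.7465139^2 + 0.17041273^2 + 0.24678027^2) = 0.87041178
U = k * uc = 2 * 0.87041178
U = 1.7408

1.7408


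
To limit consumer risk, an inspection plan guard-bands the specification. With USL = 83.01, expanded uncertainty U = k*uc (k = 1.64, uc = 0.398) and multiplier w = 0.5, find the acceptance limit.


U = k * uc = 1.64 * 0.398 = 0.65272
guard band g = w * U = 0.5 * 0.65272 = 0.32636
AL = USL - g = 83.01 - 0.32636
AL = 82.6836

82.6836


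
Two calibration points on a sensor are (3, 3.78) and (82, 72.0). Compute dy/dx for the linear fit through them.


slope = (y2 - y1) / (x2 - x1)
= (72.0 - 3.78) / (82 - 3)
= 68.2200 / 79
= 0.8635

0.8635


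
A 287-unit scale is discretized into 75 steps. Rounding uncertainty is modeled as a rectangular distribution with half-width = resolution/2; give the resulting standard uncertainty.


resolution = range / divisions
resolution = 287 / 75 = 3.8266667
u_res = resolution / (2*sqrt(3))
u_res = 3.8266667 / 3.4641016
u_res = 1.1047

1.1047


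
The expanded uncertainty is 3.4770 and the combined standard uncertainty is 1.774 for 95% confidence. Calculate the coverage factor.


k = U / uc
k = 3.4770 / 1.774
k = 1.96

1.96


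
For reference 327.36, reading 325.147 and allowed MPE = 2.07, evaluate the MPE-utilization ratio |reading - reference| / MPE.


e = indication - reference = 325.147 - 327.36 = -2.2130
|e| = 2.2130
ratio = |e| / MPE = 2.2130 / 2.07
ratio = 1.0691

1.0691


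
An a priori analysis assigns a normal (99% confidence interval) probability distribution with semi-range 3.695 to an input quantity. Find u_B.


u_B = half_width / 2.576
u_B = 3.695 / 2.576
u_B = 1.4344

1.4344


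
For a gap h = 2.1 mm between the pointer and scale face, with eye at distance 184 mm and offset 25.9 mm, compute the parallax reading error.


error = h * offset / d
= 2.1 * 25.9 / 184
= 0.2956

0.2956


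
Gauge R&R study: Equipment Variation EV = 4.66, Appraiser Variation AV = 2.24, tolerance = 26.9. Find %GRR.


GRR = sqrt(EV^2 + AV^2) = sqrt(4.66^2 + 2.24^2) = 5.1704158
%GRR = GRR / tol * 100 = 5.1704158 / 26.9 * 100
%GRR = 19.2209

19.2209


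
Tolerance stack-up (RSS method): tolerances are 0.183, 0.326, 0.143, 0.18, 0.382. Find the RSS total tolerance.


RSS = sqrt(0.183^2 + 0.326^2 + 0.143^2 + 0.18^2 + 0.382^2)
= sqrt(0.338538)
= 0.5818

0.5818


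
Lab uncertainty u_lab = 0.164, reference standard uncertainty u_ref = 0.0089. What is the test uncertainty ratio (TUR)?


TUR = u_lab / u_ref
= 0.164 / 0.0089
= 18.4270

18.4270


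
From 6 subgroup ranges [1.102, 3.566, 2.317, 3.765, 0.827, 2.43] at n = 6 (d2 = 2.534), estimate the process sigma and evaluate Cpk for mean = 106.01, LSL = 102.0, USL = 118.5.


R_bar = (1.102 + 3.566 + 2.317 + 3.765 + 0.827 + 2.43) / 6 = 2.3345
sigma = R_bar / d2 = 2.3345 / 2.534 = 0.92127072
Cp = (USL - LSL)/(6*sigma) = (118.5 - 102.0)/(6*0.92127072) = 2.9850
Cpu = (118.5 - 106.01)/(3*0.92127072) = 4.5191
Cpl = (106.01 - 102.0)/(3*0.92127072) = 1.4509
Cpk = min(Cpu, Cpl) = 1.4509

1.4509


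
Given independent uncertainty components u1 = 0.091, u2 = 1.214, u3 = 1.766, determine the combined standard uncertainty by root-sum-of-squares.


uc = sqrt(0.091^2 + 1.214^2 + 1.766^2)
uc = sqrt(4.600833)
uc = 2.1450

2.1450


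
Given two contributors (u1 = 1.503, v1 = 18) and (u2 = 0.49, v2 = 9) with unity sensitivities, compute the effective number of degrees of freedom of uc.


uc = sqrt(u1^2 + u2^2) = sqrt(1.503^2 + 0.49^2) = 1.580857
v_eff = uc^4 / (u1^4/v1 + u2^4/v2)
= 1.580857^4 / (1.503^4/18 + 0.49^4/9)
= 6.2455451 / 0.28991209
v_eff = 21.5429

21.5429


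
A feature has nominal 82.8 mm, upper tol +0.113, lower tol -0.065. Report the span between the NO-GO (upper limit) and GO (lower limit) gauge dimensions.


GO = nominal - lower_tol (smallest hole = maximum material condition)
GO = 82.8 - 0.065 = 82.735
NO-GO = nominal + upper_tol (largest hole = least material condition)
NO-GO = 82.8 + 0.113 = 82.913
spread = NO-GO - GO = 82.913 - 82.735 = 0.1780

0.1780


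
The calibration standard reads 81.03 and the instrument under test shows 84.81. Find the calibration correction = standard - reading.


Correction = standard - reading
= 81.03 - 84.81
= -3.7800

-3.7800


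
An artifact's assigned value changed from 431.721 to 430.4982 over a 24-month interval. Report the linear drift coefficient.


rate = (v2 - v1) / months
= (430.4982 - 431.721) / 24
= -1.2228 / 24
= -0.0510

-0.0510


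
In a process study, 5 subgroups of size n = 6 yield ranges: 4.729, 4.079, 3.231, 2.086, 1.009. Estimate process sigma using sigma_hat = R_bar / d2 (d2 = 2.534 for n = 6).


R_bar = (4.729 + 4.079 + 3.231 + 2.086 + 1.009) / 5
R_bar = 15.134 / 5 = 3.0268
sigma_hat = R_bar / d2 = 3.0268 / 2.534 = 1.1945

1.1945


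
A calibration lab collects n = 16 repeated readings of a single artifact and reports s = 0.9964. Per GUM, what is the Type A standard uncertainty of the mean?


u_A = s / sqrt(n)
u_A = 0.9964 / sqrt(16)
u_A = 0.9964 / 4
u_A = 0.2491

0.2491


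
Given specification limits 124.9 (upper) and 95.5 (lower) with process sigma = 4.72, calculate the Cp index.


Cp = (USL - LSL) / (6 * sigma)
= (124.9 - 95.5) / (6 * 4.72)
= 29.4000 / 28.3200
= 1.0381

1.0381


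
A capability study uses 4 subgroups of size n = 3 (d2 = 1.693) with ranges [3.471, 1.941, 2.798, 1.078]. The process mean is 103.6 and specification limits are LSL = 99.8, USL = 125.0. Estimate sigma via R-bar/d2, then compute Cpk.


R_bar = (3.471 + 1.941 + 2.798 + 1.078) / 4 = 2.322
sigma = R_bar / d2 = 2.322 / 1.693 = 1.3715298
Cp = (USL - LSL)/(6*sigma) = (125.0 - 99.8)/(6*1.3715298) = 3.0623
Cpu = (125.0 - 103.6)/(3*1.3715298) = 5.2010
Cpl = (103.6 - 99.8)/(3*1.3715298) = 0.9235
Cpk = min(Cpu, Cpl) = 0.9235

0.9235


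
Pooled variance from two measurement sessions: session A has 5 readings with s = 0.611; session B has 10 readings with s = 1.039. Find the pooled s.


s_p = sqrt(((n1-1)*s1^2 + (n2-1)*s2^2) / (n1+n2-2))
numerator = (5-1)*0.611^2 + (10-1)*1.039^2 = 1.493284 + 9.715689 = 11.208973
denominator = 5 + 10 - 2 = 13
s_p^2 = 11.208973 / 13 = 0.86222869
s_p = sqrt(0.86222869) = 0.9286

0.9286


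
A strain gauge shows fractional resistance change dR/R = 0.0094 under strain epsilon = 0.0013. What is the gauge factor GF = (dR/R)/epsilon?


GF = (dR/R) / epsilon
= 0.0094 / 0.0013
= 7.2308

7.2308


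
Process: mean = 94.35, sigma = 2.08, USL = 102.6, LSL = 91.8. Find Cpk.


Cpu = (USL - mean) / (3*sigma) = (102.6 - 94.35) / (3*2.08) = 1.3221
Cpl = (mean - LSL) / (3*sigma) = (94.35 - 91.8) / (3*2.08) = 0.4087
Cpk = min(Cpu, Cpl) = 0.4087

0.4087


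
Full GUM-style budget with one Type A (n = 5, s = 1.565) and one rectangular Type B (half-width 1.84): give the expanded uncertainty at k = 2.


u_A = s / sqrt(n) = 1.565 / sqrt(5) = 0.69988928
u_B = half_width / sqrt(3) = 1.84 / sqrt(3) = 1.0623245
uc = sqrt(u_A^2 + u_B^2) = sqrt(0.69988928^2 + 1.0623245^2) = 1.272155
U = k * uc = 2 * 1.272155
U = 2.5443

2.5443


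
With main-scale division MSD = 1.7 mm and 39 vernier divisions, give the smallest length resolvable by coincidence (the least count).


LC = MSD / n_div
= 1.7 / 39
= 0.0436

0.0436


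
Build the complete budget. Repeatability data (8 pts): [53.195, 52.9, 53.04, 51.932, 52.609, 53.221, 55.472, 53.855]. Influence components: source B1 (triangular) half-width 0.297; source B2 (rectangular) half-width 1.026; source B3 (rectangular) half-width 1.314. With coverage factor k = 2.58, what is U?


mean = (53.195 + 52.9 + 53.04 + 51.932 + 52.609 + 53.221 + 55.472 + 53.855) / 8 = 53.278
s = sqrt(sum((x - mean)^2)/(n-1)) = 1.0430387
u_A = s / sqrt(n) = 1.0430387 / sqrt(8) = 0.36876987
u_B1 = 0.297 / sqrt(6) = 0.12124974
u_B2 = 1.026 / sqrt(3) = 0.59236138
u_B3 = 1.314 / sqrt(3) = 0.75863825
uc = sqrt(0.36876987^2 + 0.12124974^2 + 0.59236138^2 + 0.75863825^2) = 1.0378423
U = k * uc = 2.58 * 1.0378423
U = 2.6776

2.6776


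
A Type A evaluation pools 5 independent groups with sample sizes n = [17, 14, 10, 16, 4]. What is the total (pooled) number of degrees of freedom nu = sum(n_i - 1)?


nu = sum_i (n_i - 1)
nu = ((17 - 1) + (14 - 1) + (10 - 1) + (16 - 1) + (4 - 1))
nu = 16 + 13 + 9 + 15 + 3
nu = 56

56


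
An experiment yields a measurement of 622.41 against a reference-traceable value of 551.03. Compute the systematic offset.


Systematic error = measured - true
= 622.41 - 551.03
= 71.3800

71.3800


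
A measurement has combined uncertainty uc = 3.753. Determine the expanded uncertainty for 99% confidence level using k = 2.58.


U = k * uc
U = 2.58 * 3.753
U = 9.6827

9.6827


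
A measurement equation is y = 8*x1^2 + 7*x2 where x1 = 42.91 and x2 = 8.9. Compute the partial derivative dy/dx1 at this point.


y = 8*x1^2 + 7*x2
dy/dx1 = 2*8*x1
Evaluate at x1 = 42.91: c1 = 16 * 42.91
c1 = 686.5600

686.5600


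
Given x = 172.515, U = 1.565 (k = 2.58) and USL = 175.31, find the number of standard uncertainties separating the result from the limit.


u = U / k = 1.565 / 2.58 = 0.60658915
margin = |USL - x| = |175.31 - 172.515| = 2.795
z = margin / u = 2.795 / 0.60658915
z = 4.6077

4.6077


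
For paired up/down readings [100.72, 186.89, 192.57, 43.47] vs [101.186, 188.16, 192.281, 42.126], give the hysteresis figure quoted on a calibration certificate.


|100.72 - 101.186| = 0.4660
|186.89 - 188.16| = 1.2700
|192.57 - 192.281| = 0.2890
|43.47 - 42.126| = 1.3440
hysteresis = max(diffs) = 1.3440

1.3440


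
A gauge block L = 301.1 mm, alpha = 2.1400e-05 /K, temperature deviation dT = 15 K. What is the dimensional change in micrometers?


dL = L * alpha * dT
= 301.1 * 2.1400e-05 * 15
= 0.0966531 mm
dL_um = 0.0966531 * 1000 = 96.6531 um

96.6531


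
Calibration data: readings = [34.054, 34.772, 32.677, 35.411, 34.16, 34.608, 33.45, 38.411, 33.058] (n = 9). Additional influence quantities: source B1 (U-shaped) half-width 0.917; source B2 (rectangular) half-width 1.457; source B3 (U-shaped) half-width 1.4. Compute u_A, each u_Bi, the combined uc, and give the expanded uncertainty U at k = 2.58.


mean = (34.054 + 34.772 + 32.677 + 35.411 + 34.16 + 34.608 + 33.45 + 38.411 + 33.058) / 9 = 34.51122222
s = sqrt(sum((x - mean)^2)/(n-1)) = 1.6966904
u_A = s / sqrt(n) = 1.6966904 / sqrt(9) = 0.56556347
u_B1 = 0.917 / sqrt(2) = 0.64841692
u_B2 = 1.457 / sqrt(3) = 0.84119934
u_B3 = 1.4 / sqrt(2) = 0.98994949
uc = sqrt(0.56556347^2 + 0.64841692^2 + 0.84119934^2 + 0.98994949^2) = 1.5581793
U = k * uc = 2.58 * 1.5581793
U = 4.0201

4.0201


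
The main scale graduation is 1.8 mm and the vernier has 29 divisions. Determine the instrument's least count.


LC = MSD / n_div
= 1.8 / 29
= 0.0621

0.0621


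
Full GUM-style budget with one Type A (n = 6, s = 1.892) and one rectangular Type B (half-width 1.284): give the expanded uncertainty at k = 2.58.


u_A = s / sqrt(n) = 1.892 / sqrt(6) = 0.77240577
u_B = half_width / sqrt(3) = 1.284 / sqrt(3) = 0.74131775
uc = sqrt(u_A^2 + u_B^2) = sqrt(0.77240577^2 + 0.74131775^2) = 1.0705899
U = k * uc = 2.58 * 1.0705899
U = 2.7621

2.7621


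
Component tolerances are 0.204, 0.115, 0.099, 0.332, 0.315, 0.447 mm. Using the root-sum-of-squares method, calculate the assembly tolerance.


RSS = sqrt(0.204^2 + 0.115^2 + 0.099^2 + 0.332^2 + 0.315^2 + 0.447^2)
= sqrt(0.4739)
= 0.6884

0.6884


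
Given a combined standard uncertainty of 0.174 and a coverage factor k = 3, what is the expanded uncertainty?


U = k * uc
U = 3 * 0.174
U = 0.5220

0.5220


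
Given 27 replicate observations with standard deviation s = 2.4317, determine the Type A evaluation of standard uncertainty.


u_A = s / sqrt(n)
u_A = 2.4317 / sqrt(27)
u_A = 2.4317 / 5.1961524
u_A = 0.4680

0.4680


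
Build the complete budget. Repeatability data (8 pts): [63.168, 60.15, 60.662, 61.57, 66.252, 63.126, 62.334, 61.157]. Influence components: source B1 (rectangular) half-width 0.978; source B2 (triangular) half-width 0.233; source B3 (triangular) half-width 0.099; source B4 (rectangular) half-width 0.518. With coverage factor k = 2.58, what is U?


mean = (63.168 + 60.15 + 60.662 + 61.57 + 66.252 + 63.126 + 62.334 + 61.157) / 8 = 62.302375
s = sqrt(sum((x - mean)^2)/(n-1)) = 1.9346468
u_A = s / sqrt(n) = 1.9346468 / sqrt(8) = 0.68400094
u_B1 = 0.978 / sqrt(3) = 0.56464856
u_B2 = 0.233 / sqrt(6) = 0.095121852
u_B3 = 0.099 / sqrt(6) = 0.040416581
u_B4 = 0.518 / sqrt(3) = 0.29906744
uc = sqrt(0.68400094^2 + 0.56464856^2 + 0.095121852^2 + 0.040416581^2 + 0.29906744^2) = 0.94170499
U = k * uc = 2.58 * 0.94170499
U = 2.4296

2.4296


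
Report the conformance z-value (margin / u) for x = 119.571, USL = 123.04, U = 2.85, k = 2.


u = U / k = 2.85 / 2 = 1.425
margin = |USL - x| = |123.04 - 119.571| = 3.469
z = margin / u = 3.469 / 1.425
z = 2.4344

2.4344


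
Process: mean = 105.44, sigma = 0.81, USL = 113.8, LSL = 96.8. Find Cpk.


Cpu = (USL - mean) / (3*sigma) = (113.8 - 105.44) / (3*0.81) = 3.4403
Cpl = (mean - LSL) / (3*sigma) = (105.44 - 96.8) / (3*0.81) = 3.5556
Cpk = min(Cpu, Cpl) = 3.4403

3.4403


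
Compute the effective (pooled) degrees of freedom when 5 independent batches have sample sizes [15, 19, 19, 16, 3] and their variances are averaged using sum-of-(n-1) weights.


nu = sum_i (n_i - 1)
nu = ((15 - 1) + (19 - 1) + (19 - 1) + (16 - 1) + (3 - 1))
nu = 14 + 18 + 18 + 15 + 2
nu = 67

67


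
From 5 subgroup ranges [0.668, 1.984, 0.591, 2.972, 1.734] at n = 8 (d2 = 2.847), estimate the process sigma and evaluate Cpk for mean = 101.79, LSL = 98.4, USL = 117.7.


R_bar = (0.668 + 1.984 + 0.591 + 2.972 + 1.734) / 5 = 1.5898
sigma = R_bar / d2 = 1.5898 / 2.847 = 0.55841236
Cp = (USL - LSL)/(6*sigma) = (117.7 - 98.4)/(6*0.55841236) = 5.7604
Cpu = (117.7 - 101.79)/(3*0.55841236) = 9.4972
Cpl = (101.79 - 98.4)/(3*0.55841236) = 2.0236
Cpk = min(Cpu, Cpl) = 2.0236

2.0236


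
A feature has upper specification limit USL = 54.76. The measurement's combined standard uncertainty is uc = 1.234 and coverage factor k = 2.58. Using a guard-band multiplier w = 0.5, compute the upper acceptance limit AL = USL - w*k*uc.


U = k * uc = 2.58 * 1.234 = 3.18372
guard band g = w * U = 0.5 * 3.18372 = 1.59186
AL = USL - g = 54.76 - 1.59186
AL = 53.1681

53.1681


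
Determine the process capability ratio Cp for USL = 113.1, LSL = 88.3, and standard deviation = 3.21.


Cp = (USL - LSL) / (6 * sigma)
= (113.1 - 88.3) / (6 * 3.21)
= 24.8000 / 19.2600
= 1.2876

1.2876


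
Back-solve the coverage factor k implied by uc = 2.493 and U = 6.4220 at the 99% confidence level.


k = U / uc
k = 6.4220 / 2.493
k = 2.576

2.576


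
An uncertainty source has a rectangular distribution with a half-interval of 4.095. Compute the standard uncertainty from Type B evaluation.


u_B = half_width / sqrt(3)
u_B = 4.095 / 1.7320508
u_B = 2.3642

2.3642


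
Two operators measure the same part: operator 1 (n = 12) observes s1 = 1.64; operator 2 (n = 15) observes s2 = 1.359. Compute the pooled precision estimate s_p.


s_p = sqrt(((n1-1)*s1^2 + (n2-1)*s2^2) / (n1+n2-2))
numerator = (12-1)*1.64^2 + (15-1)*1.359^2 = 29.5856 + 25.856334 = 55.441934
denominator = 12 + 15 - 2 = 25
s_p^2 = 55.441934 / 25 = 2.2176774
s_p = sqrt(2.2176774) = 1.4892

1.4892


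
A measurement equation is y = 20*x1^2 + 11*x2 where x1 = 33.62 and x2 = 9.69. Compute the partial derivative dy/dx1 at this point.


y = 20*x1^2 + 11*x2
dy/dx1 = 2*20*x1
Evaluate at x1 = 33.62: c1 = 40 * 33.62
c1 = 1344.8000

1344.8000


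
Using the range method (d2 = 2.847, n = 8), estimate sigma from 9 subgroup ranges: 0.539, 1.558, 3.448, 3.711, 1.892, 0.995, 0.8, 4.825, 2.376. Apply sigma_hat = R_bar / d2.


R_bar = (0.539 + 1.558 + 3.448 + 3.711 + 1.892 + 0.995 + 0.8 + 4.825 + 2.376) / 9
R_bar = 20.144 / 9 = 2.2382222
sigma_hat = R_bar / d2 = 2.2382222 / 2.847 = 0.7862

0.7862


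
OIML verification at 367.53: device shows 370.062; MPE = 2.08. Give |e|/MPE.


e = indication - reference = 370.062 - 367.53 = 2.5320
|e| = 2.5320
ratio = |e| / MPE = 2.5320 / 2.08
ratio = 1.2173

1.2173


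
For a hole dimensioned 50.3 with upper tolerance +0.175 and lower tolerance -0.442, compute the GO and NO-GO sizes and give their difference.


GO = nominal - lower_tol (smallest hole = maximum material condition)
GO = 50.3 - 0.442 = 49.858
NO-GO = nominal + upper_tol (largest hole = least material condition)
NO-GO = 50.3 + 0.175 = 50.475
spread = NO-GO - GO = 50.475 - 49.858 = 0.6170

0.6170


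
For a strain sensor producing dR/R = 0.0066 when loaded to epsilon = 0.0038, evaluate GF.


GF = (dR/R) / epsilon
= 0.0066 / 0.0038
= 1.7368

1.7368


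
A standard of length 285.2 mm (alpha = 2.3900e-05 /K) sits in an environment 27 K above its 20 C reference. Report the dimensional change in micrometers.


dL = L * alpha * dT
= 285.2 * 2.3900e-05 * 27
= 0.1840396 mm
dL_um = 0.1840396 * 1000 = 184.0396 um

184.0396


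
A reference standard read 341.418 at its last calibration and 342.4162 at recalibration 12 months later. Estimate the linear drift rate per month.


rate = (v2 - v1) / months
= (342.4162 - 341.418) / 12
= 0.9982 / 12
= 0.0832

0.0832


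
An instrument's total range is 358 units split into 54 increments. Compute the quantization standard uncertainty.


resolution = range / divisions
resolution = 358 / 54 = 6.6296296
u_res = resolution / (2*sqrt(3))
u_res = 6.6296296 / 3.4641016
u_res = 1.9138

1.9138


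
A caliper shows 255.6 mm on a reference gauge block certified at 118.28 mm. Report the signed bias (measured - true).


Systematic error = measured - true
= 255.6 - 118.28
= 137.3200

137.3200


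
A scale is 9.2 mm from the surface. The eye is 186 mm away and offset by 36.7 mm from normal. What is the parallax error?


error = h * offset / d
= 9.2 * 36.7 / 186
= 1.8153

1.8153


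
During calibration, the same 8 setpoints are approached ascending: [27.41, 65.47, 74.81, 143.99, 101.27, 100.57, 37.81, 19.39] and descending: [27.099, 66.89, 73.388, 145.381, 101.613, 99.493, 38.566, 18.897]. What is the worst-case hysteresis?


|27.41 - 27.099| = 0.3110
|65.47 - 66.89| = 1.4200
|74.81 - 73.388| = 1.4220
|143.99 - 145.381| = 1.3910
|101.27 - 101.613| = 0.3430
|100.57 - 99.493| = 1.0770
|37.81 - 38.566| = 0.7560
|19.39 - 18.897| = 0.4930
hysteresis = max(diffs) = 1.4220

1.4220


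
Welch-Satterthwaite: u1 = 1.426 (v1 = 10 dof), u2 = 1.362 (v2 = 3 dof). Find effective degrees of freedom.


uc = sqrt(u1^2 + u2^2) = sqrt(1.426^2 + 1.362^2) = 1.9719331
v_eff = uc^4 / (u1^4/v1 + u2^4/v2)
= 1.9719331^4 / (1.426^4/10 + 1.362^4/3)
= 15.120589 / 1.5605652
v_eff = 9.6892

9.6892


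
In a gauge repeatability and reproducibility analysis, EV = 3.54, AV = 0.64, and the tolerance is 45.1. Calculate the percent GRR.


GRR = sqrt(EV^2 + AV^2) = sqrt(3.54^2 + 0.64^2) = 3.5973879
%GRR = GRR / tol * 100 = 3.5973879 / 45.1 * 100
%GRR = 7.9765

7.9765


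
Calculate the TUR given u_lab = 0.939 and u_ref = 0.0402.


TUR = u_lab / u_ref
= 0.939 / 0.0402
= 23.3582

23.3582


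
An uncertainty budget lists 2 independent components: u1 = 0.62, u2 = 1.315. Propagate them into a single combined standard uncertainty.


uc = sqrt(0.62^2 + 1.315^2)
uc = sqrt(2.113625)
uc = 1.4538

1.4538


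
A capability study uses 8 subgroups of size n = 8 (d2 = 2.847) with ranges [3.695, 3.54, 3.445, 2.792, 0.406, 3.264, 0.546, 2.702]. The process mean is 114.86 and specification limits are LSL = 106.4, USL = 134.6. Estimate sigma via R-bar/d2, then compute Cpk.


R_bar = (3.695 + 3.54 + 3.445 + 2.792 + 0.406 + 3.264 + 0.546 + 2.702) / 8 = 2.54875
sigma = R_bar / d2 = 2.54875 / 2.847 = 0.8952406
Cp = (USL - LSL)/(6*sigma) = (134.6 - 106.4)/(6*0.8952406) = 5.2500
Cpu = (134.6 - 114.86)/(3*0.8952406) = 7.3500
Cpl = (114.86 - 106.4)/(3*0.8952406) = 3.1500
Cpk = min(Cpu, Cpl) = 3.1500

3.1500


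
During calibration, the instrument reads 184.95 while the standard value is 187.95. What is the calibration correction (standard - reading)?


Correction = standard - reading
= 187.95 - 184.95
= 3.0000

3.0000


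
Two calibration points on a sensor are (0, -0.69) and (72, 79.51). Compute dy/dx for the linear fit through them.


slope = (y2 - y1) / (x2 - x1)
= (79.51 - -0.69) / (72 - 0)
= 80.2000 / 72
= 1.1139

1.1139


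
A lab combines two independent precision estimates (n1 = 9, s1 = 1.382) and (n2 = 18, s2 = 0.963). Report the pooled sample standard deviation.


s_p = sqrt(((n1-1)*s1^2 + (n2-1)*s2^2) / (n1+n2-2))
numerator = (9-1)*1.382^2 + (18-1)*0.963^2 = 15.279392 + 15.765273 = 31.044665
denominator = 9 + 18 - 2 = 25
s_p^2 = 31.044665 / 25 = 1.2417866
s_p = sqrt(1.2417866) = 1.1144

1.1144
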